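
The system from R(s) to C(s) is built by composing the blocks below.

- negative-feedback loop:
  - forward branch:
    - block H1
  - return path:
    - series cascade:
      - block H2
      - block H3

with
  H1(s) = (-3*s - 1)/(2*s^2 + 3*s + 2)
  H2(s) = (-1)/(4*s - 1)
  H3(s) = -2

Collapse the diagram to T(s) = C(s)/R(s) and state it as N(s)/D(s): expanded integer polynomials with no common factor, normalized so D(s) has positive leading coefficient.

Reducing step by step:

1. series reduction of H2, H3 -> 2/(4*s - 1)
2. reduce the feedback loop with forward H1 and return (H2*H3), giving the overall T(s)

Answer: (-12*s^2 - s + 1)/(8*s^3 + 10*s^2 - s - 4)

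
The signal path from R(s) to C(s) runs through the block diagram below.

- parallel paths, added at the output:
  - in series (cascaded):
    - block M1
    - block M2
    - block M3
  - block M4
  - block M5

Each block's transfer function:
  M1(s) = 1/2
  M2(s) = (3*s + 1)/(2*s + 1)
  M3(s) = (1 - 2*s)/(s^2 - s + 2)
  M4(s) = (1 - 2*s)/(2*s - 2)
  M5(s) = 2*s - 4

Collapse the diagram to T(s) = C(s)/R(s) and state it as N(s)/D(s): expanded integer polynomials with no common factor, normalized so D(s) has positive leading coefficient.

Step 1. cascade M1, M2, M3: (-6*s^2 + s + 1)/(4*s^3 - 2*s^2 + 6*s + 4)
Step 2. combine (M1*M2*M3), M4, M5 in parallel, which is the overall transfer function T(s) = C(s)/R(s) in lowest terms

Therefore the answer is (8*s^5 - 32*s^4 + 38*s^3 - 36*s^2 - s + 17)/(4*s^4 - 6*s^3 + 8*s^2 - 2*s - 4).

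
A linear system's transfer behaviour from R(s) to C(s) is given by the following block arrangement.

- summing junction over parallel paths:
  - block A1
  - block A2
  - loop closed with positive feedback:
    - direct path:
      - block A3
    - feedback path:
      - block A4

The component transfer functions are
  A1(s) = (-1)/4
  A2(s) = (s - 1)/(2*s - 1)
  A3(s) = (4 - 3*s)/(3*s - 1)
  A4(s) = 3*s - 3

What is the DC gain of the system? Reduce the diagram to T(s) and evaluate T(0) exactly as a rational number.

First reduce the diagram to T(s).

Step 1 - reduce the feedback loop with forward A3 and return A4 = (4 - 3*s)/(9*s^2 - 18*s + 11)
Step 2 - add A1, A2, [A3/(1-A3*A4)] (parallel) = (18*s^3 - 87*s^2 + 120*s - 49)/(72*s^3 - 180*s^2 + 160*s - 44)
DC gain: substitute s = 0 into T(s) from step 2: T(0) = -49/(-44) = 49/44.

Answer: 49/44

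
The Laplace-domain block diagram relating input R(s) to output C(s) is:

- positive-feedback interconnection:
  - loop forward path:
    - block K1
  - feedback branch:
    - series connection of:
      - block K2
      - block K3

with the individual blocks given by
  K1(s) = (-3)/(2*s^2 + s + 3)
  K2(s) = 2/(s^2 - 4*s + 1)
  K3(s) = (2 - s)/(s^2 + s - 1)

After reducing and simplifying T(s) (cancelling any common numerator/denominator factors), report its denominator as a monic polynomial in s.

1. cascade K2, K3: (4 - 2*s)/(s^4 - 3*s^3 - 4*s^2 + 5*s - 1)
2. close the feedback loop around K1, (K2*K3): (-3*s^4 + 9*s^3 + 12*s^2 - 15*s + 3)/(2*s^6 - 5*s^5 - 8*s^4 - 3*s^3 - 9*s^2 + 8*s + 9)
That last expression is T(s), already simplified. Scaling its denominator by 1/2 (the reciprocal of the leading coefficient) yields the monic denominator.

Therefore the answer is s^6 - 5*s^5/2 - 4*s^4 - 3*s^3/2 - 9*s^2/2 + 4*s + 9/2.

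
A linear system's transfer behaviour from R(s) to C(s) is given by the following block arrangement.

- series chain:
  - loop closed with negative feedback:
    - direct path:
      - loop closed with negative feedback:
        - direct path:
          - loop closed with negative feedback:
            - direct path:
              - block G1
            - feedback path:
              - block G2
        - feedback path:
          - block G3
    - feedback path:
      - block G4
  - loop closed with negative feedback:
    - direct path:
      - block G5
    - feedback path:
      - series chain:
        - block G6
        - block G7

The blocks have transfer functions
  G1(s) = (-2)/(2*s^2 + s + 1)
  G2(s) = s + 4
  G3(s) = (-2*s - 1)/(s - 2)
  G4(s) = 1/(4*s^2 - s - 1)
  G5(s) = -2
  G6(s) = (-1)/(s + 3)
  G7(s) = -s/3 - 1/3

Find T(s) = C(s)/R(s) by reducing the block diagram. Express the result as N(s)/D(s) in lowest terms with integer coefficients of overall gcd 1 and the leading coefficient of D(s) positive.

Step 1: apply the feedback formula to G1, G2 = (-2)/(2*s^2 - s - 7)
Step 2: close the feedback loop around [G1/(1+G1*G2)], G3 = (4 - 2*s)/(2*s^3 - 5*s^2 - s + 16)
Step 3: collapse the loop ([[G1/(1+G1*G2)]/(1+[G1/(1+G1*G2)]*G3)] forward, G4 return) = (-8*s^3 + 18*s^2 - 2*s - 4)/(8*s^5 - 22*s^4 - s^3 + 70*s^2 - 17*s - 12)
Step 4: combine G6, G7 in series = (s + 1)/(3*s + 9)
Step 5: reduce the feedback loop with forward G5 and return (G6*G7) = (-6*s - 18)/(s + 7)
Step 6: multiply [[[G1/(1+G1*G2)]/(1+[G1/(1+G1*G2)]*G3)]/(1+[[G1/(1+G1*G2)]/(1+[G1/(1+G1*G2)]*G3)]*G4)], [G5/(1+G5*(G6*G7))] (series); the result is T(s) itself (integer coefficients, no common factor, positive leading denominator coefficient)

Hence the answer: (48*s^4 + 36*s^3 - 312*s^2 + 60*s + 72)/(8*s^6 + 34*s^5 - 155*s^4 + 63*s^3 + 473*s^2 - 131*s - 84)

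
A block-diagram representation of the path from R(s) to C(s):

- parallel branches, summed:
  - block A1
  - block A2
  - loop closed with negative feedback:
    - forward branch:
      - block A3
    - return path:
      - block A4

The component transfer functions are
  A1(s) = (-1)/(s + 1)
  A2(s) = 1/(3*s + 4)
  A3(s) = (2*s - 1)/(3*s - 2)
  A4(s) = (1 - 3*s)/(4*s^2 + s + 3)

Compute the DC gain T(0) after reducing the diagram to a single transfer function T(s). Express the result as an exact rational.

1. apply the feedback formula to A3, A4: (8*s^3 - 2*s^2 + 5*s - 3)/(12*s^3 - 11*s^2 + 12*s - 7)
2. reduce the parallel group A1, A2, [A3/(1+A3*A4)]: (24*s^5 + 26*s^4 + 19*s^3 + 27*s^2 - 23*s + 9)/(36*s^5 + 51*s^4 + 7*s^3 + 19*s^2 - s - 28)
That last expression is T(s); at s = 0 only the constant terms survive, so T(0) = 9/(-28) = -9/28.

Answer: -9/28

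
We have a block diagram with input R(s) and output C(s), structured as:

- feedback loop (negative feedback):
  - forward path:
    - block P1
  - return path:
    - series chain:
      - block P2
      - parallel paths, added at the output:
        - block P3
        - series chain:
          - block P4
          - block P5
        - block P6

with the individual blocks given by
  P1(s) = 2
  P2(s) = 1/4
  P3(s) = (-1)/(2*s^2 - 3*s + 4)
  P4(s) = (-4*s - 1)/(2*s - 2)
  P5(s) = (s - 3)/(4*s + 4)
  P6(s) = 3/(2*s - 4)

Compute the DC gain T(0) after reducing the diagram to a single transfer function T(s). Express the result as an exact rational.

(1) series reduction of P4, P5: (-4*s^2 + 11*s + 3)/(8*s^2 - 8)
(2) reduce the parallel group P3, (P4*P5), P6: (-8*s^5 + 74*s^4 - 155*s^3 + 161*s^2 - 14*s - 88)/(16*s^5 - 56*s^4 + 64*s^3 - 8*s^2 - 80*s + 64)
(3) reduce the series chain P2, (P3+(P4*P5)+P6): (-8*s^5 + 74*s^4 - 155*s^3 + 161*s^2 - 14*s - 88)/(64*s^5 - 224*s^4 + 256*s^3 - 32*s^2 - 320*s + 256)
(4) close the feedback loop around P1, (P2*(P3+(P4*P5)+P6)): (64*s^5 - 224*s^4 + 256*s^3 - 32*s^2 - 320*s + 256)/(24*s^5 - 38*s^4 - 27*s^3 + 145*s^2 - 174*s + 40)
Evaluating the step-4 result (the overall T(s)) at s = 0 gives T(0) = 256/40 = 32/5.

Answer: 32/5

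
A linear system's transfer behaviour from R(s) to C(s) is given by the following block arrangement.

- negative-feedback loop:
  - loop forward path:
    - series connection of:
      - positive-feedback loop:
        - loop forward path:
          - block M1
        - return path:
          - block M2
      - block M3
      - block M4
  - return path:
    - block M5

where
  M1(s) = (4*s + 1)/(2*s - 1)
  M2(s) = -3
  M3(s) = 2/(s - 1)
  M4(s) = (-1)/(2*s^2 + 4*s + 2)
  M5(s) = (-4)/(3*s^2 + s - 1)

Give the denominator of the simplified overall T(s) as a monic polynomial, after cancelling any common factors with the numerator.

First reduce the diagram to T(s).

(1) apply the feedback formula to M1, M2 = (4*s + 1)/(14*s + 2)
(2) multiply [M1/(1-M1*M2)], M3, M4 (series) = (-4*s - 1)/(14*s^4 + 16*s^3 - 12*s^2 - 16*s - 2)
(3) reduce the feedback loop with forward ([M1/(1-M1*M2)]*M3*M4) and return M5 = (-12*s^3 - 7*s^2 + 3*s + 1)/(42*s^6 + 62*s^5 - 34*s^4 - 76*s^3 - 10*s^2 + 30*s + 6)
No further cancellation is possible in the step-3 result, so that is T(s). Its denominator becomes monic after dividing by the leading coefficient 42.

Answer: s^6 + 31*s^5/21 - 17*s^4/21 - 38*s^3/21 - 5*s^2/21 + 5*s/7 + 1/7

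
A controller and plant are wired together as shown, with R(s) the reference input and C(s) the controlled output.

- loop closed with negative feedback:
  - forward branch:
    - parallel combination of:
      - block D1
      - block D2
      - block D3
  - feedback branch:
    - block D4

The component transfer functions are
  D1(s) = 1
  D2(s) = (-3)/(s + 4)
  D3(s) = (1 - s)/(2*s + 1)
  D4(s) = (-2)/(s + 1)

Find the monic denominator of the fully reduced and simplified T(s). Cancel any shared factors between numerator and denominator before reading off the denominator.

First reduce the diagram to T(s).

Step 1 - reduce the parallel group D1, D2, D3; result (s^2 + 5)/(2*s^2 + 9*s + 4)
Step 2 - reduce the feedback loop with forward (D1+D2+D3) and return D4; result (s^3 + s^2 + 5*s + 5)/(2*s^3 + 9*s^2 + 13*s - 6)
That last expression is T(s), already simplified. Scaling its denominator by 1/2 (the reciprocal of the leading coefficient) yields the monic denominator.

Answer: s^3 + 9*s^2/2 + 13*s/2 - 3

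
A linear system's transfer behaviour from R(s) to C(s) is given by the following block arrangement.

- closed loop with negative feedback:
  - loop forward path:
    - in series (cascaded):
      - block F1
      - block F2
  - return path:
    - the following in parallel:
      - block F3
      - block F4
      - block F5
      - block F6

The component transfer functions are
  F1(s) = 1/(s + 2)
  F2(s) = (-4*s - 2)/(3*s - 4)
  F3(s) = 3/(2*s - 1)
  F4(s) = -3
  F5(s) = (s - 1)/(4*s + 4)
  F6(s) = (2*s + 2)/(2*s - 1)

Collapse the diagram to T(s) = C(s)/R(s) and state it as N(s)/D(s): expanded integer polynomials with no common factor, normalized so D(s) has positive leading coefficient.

(1) cascade F1, F2 = (-4*s - 2)/(3*s^2 + 2*s - 8)
(2) add F3, F4, F5, F6 (parallel) = (-14*s^2 + 13*s + 33)/(8*s^2 + 4*s - 4)
(3) feedback reduction of (F1*F2), (F3+F4+F5+F6): this yields T(s), and no further normalization is needed

Therefore the answer is (-16*s^3 - 16*s^2 + 4*s + 4)/(12*s^4 + 42*s^3 - 46*s^2 - 99*s - 17).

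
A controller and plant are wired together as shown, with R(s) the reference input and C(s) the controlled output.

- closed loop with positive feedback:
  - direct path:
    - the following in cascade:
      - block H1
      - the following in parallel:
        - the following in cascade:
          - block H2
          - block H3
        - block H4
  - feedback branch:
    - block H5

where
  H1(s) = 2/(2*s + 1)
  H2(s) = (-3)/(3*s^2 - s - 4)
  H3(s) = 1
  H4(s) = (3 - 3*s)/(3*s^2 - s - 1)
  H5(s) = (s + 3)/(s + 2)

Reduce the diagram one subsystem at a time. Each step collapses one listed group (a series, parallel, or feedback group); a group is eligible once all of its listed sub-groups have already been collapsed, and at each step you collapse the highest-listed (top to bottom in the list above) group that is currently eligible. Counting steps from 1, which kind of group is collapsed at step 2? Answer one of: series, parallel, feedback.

Step 1 - series reduction of H2, H3
Step 2 - add (H2*H3), H4 (parallel)
Step 3 - combine H1, ((H2*H3)+H4) in series
Step 4 - feedback reduction of (H1*((H2*H3)+H4)), H5
So the answer for step 2 is parallel.

Answer: parallel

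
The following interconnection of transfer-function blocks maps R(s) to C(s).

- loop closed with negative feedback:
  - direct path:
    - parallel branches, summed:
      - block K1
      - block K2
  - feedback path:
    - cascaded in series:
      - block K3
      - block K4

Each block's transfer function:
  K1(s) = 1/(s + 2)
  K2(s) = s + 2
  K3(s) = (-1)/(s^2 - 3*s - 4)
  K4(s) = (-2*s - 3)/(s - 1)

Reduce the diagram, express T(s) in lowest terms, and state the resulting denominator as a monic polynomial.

Step 1: combine K1, K2 in parallel -> (s^2 + 4*s + 5)/(s + 2)
Step 2: series reduction of K3, K4 -> (2*s + 3)/(s^3 - 4*s^2 - s + 4)
Step 3: collapse the loop ((K1+K2) forward, (K3*K4) return) -> (s^5 - 12*s^3 - 20*s^2 + 11*s + 20)/(s^4 + 2*s^2 + 24*s + 23)
That last expression is T(s), already simplified, and its denominator is already monic.

Hence the answer: s^4 + 2*s^2 + 24*s + 23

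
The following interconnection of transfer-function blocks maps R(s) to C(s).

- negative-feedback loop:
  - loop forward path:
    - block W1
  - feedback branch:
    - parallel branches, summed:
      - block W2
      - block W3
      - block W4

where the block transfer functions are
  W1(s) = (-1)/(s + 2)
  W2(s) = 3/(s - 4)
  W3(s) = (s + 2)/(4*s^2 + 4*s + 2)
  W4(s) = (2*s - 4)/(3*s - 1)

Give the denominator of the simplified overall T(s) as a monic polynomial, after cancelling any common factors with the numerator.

Reducing step by step:

[1] reduce the parallel group W2, W3, W4, giving (8*s^4 - s^3 + 37*s^2 + 24*s + 34)/(12*s^4 - 40*s^3 - 30*s^2 - 10*s + 8)
[2] close the feedback loop around W1, (W2+W3+W4), giving (-12*s^4 + 40*s^3 + 30*s^2 + 10*s - 8)/(12*s^5 - 24*s^4 - 109*s^3 - 107*s^2 - 36*s - 18)
The result of step 2 is T(s) in lowest terms. Its denominator has leading coefficient 12; dividing the denominator through by 12 makes it monic.

Answer: s^5 - 2*s^4 - 109*s^3/12 - 107*s^2/12 - 3*s - 3/2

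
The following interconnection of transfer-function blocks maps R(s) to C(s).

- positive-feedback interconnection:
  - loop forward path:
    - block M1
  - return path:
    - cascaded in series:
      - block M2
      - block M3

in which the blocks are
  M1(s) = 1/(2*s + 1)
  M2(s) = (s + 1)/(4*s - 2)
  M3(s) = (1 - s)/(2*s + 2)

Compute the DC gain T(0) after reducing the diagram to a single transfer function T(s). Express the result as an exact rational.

Reducing step by step:

(1) multiply M2, M3 (series); result (1 - s)/(8*s - 4)
(2) collapse the loop (M1 forward, (M2*M3) return); result (8*s - 4)/(16*s^2 + s - 5)
That last expression is T(s); at s = 0 only the constant terms survive, so T(0) = -4/(-5) = 4/5.

Answer: 4/5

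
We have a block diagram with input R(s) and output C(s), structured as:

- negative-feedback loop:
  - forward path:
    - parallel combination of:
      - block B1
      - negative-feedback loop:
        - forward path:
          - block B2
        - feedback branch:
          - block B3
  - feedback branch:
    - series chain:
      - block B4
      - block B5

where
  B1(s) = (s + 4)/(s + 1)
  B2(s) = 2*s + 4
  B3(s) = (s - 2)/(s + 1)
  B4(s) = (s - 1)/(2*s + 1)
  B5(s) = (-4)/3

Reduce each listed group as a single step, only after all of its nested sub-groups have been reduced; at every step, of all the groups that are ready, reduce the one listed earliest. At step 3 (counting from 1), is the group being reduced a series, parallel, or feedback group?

Answer: series

Working:
[1] feedback reduction of B2, B3
[2] add B1, [B2/(1+B2*B3)] (parallel)
[3] cascade B4, B5
[4] close the feedback loop around (B1+[B2/(1+B2*B3)]), (B4*B5)
Step 3 collapses a series group.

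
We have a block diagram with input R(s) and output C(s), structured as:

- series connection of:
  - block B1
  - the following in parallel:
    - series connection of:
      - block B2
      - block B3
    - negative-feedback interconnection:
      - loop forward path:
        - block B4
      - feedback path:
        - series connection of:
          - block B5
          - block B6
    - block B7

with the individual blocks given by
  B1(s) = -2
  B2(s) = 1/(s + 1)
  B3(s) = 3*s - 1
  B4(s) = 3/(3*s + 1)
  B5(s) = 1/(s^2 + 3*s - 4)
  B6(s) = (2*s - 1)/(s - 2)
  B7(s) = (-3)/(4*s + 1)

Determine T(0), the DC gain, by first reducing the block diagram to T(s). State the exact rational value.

[1] series reduction of B2, B3 gives (3*s - 1)/(s + 1)
[2] combine B5, B6 in series gives (2*s - 1)/(s^3 + s^2 - 10*s + 8)
[3] reduce the feedback loop with forward B4 and return (B5*B6) gives (3*s^3 + 3*s^2 - 30*s + 24)/(3*s^4 + 4*s^3 - 29*s^2 + 20*s + 5)
[4] reduce the parallel group (B2*B3), [B4/(1+B4*(B5*B6))], B7 gives (36*s^6 + 48*s^5 - 349*s^4 + 238*s^3 + 45*s^2 - 10*s + 4)/(12*s^6 + 31*s^5 - 93*s^4 - 61*s^3 + 91*s^2 + 45*s + 5)
[5] reduce the series chain B1, ((B2*B3)+[B4/(1+B4*(B5*B6))]+B7) gives (-72*s^6 - 96*s^5 + 698*s^4 - 476*s^3 - 90*s^2 + 20*s - 8)/(12*s^6 + 31*s^5 - 93*s^4 - 61*s^3 + 91*s^2 + 45*s + 5)
Evaluating the step-5 result (the overall T(s)) at s = 0 gives T(0) = -8/5.

Therefore the answer is -8/5.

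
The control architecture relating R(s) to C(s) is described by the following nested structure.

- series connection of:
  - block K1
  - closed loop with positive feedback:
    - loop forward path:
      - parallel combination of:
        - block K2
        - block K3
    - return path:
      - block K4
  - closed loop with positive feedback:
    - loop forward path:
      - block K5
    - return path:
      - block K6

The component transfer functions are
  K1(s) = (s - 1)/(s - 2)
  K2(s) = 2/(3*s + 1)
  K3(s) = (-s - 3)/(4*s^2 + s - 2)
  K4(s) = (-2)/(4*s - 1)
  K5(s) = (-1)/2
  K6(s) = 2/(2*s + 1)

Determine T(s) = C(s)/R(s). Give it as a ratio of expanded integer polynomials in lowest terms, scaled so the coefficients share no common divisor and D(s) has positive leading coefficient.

First reduce the diagram to T(s).

(1) sum the parallel branches K2, K3 gives (5*s^2 - 8*s - 7)/(12*s^3 + 7*s^2 - 5*s - 2)
(2) close the feedback loop around (K2+K3), K4 gives (20*s^3 - 37*s^2 - 20*s + 7)/(48*s^4 + 16*s^3 - 17*s^2 - 19*s - 12)
(3) apply the feedback formula to K5, K6 gives (-2*s - 1)/(4*s + 4)
(4) cascade K1, [(K2+K3)/(1-(K2+K3)*K4)], [K5/(1-K5*K6)], giving the overall T(s)

Answer: (-40*s^5 + 94*s^4 + 23*s^3 - 71*s^2 - 13*s + 7)/(192*s^6 - 128*s^5 - 516*s^4 - 136*s^3 + 164*s^2 + 200*s + 96)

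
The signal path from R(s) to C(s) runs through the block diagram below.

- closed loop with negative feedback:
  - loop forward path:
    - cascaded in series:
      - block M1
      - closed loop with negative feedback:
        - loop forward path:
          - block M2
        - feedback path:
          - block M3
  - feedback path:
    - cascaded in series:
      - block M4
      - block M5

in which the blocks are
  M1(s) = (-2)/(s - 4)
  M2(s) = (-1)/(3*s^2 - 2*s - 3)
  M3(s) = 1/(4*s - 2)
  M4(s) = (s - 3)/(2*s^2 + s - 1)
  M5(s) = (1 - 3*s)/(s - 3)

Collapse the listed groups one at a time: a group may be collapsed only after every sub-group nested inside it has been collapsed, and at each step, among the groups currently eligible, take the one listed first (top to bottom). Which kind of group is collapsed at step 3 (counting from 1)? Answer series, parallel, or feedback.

Step 1 - reduce the feedback loop with forward M2 and return M3
Step 2 - multiply M1, [M2/(1+M2*M3)] (series)
Step 3 - combine M4, M5 in series
Step 4 - collapse the loop ((M1*[M2/(1+M2*M3)]) forward, (M4*M5) return)
Step 3: series.

Final answer: series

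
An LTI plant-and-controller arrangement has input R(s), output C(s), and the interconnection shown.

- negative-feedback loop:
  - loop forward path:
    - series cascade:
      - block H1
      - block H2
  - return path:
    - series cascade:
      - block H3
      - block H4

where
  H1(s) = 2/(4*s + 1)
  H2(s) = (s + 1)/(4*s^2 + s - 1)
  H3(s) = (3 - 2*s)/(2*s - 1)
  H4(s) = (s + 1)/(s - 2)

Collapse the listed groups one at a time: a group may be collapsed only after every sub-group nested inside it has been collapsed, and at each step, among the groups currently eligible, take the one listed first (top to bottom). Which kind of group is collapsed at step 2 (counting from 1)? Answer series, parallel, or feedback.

[1] reduce the series chain H1, H2
[2] reduce the series chain H3, H4
[3] close the feedback loop around (H1*H2), (H3*H4)
Step 2 collapses a series group.

Final answer: series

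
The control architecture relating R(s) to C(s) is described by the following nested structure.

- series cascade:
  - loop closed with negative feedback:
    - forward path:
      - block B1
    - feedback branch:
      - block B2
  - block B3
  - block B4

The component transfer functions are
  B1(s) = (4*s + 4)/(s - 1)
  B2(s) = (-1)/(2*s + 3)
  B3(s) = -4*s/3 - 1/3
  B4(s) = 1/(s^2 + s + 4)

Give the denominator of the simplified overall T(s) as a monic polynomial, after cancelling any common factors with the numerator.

Answer: s^4 - s^3/2 - s^2 - 19*s/2 - 14

Working:
[1] reduce the feedback loop with forward B1 and return B2 gives (8*s^2 + 20*s + 12)/(2*s^2 - 3*s - 7)
[2] combine [B1/(1+B1*B2)], B3, B4 in series gives (-32*s^3 - 88*s^2 - 68*s - 12)/(6*s^4 - 3*s^3 - 6*s^2 - 57*s - 84)
The result of step 2 is T(s) in lowest terms. Its denominator has leading coefficient 6; dividing the denominator through by 6 makes it monic.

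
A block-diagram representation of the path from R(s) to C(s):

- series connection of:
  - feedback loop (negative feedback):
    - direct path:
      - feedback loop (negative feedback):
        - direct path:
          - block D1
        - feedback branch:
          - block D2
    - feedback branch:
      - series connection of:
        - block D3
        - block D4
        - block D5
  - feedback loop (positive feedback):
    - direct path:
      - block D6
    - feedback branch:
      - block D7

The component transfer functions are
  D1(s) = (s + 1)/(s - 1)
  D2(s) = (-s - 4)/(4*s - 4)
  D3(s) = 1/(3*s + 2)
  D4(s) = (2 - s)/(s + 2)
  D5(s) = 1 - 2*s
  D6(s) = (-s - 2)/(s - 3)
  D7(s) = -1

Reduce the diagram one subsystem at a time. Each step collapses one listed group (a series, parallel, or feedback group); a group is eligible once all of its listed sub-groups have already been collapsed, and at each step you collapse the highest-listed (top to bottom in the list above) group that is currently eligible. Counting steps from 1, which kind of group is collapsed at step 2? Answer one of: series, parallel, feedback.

Step 1. collapse the loop (D1 forward, D2 return)
Step 2. reduce the series chain D3, D4, D5
Step 3. close the feedback loop around [D1/(1+D1*D2)], (D3*D4*D5)
Step 4. apply the feedback formula to D6, D7
Step 5. multiply [[D1/(1+D1*D2)]/(1+[D1/(1+D1*D2)]*(D3*D4*D5))], [D6/(1-D6*D7)] (series)
So the answer for step 2 is series.

Therefore the answer is series.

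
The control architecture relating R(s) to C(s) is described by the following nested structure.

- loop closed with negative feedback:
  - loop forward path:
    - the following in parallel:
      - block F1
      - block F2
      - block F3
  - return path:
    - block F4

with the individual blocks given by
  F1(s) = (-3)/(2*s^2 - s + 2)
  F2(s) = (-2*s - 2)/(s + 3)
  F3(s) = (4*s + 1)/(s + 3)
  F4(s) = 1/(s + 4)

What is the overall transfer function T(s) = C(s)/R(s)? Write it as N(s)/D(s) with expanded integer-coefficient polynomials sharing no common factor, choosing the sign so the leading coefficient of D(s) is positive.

Step 1. sum the parallel branches F1, F2, F3: (4*s^3 - 4*s^2 + 2*s - 11)/(2*s^3 + 5*s^2 - s + 6)
Step 2. apply the feedback formula to (F1+F2+F3), F4; the result is T(s) itself (integer coefficients, no common factor, positive leading denominator coefficient)

Hence the answer: (4*s^4 + 12*s^3 - 14*s^2 - 3*s - 44)/(2*s^4 + 17*s^3 + 15*s^2 + 4*s + 13)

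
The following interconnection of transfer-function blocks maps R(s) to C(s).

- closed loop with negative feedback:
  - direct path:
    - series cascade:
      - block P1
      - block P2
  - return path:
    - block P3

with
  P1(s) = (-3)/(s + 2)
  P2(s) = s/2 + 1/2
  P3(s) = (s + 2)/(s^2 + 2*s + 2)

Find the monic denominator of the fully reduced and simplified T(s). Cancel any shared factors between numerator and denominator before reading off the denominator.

First reduce the diagram to T(s).

Step 1: reduce the series chain P1, P2 -> (-3*s - 3)/(2*s + 4)
Step 2: reduce the feedback loop with forward (P1*P2) and return P3 -> (-3*s^3 - 9*s^2 - 12*s - 6)/(2*s^3 + 5*s^2 + 3*s + 2)
T(s) is the step-2 result (common factors already cancelled). Leading coefficient of the denominator: 2. Divide through by 2 for the monic polynomial.

Answer: s^3 + 5*s^2/2 + 3*s/2 + 1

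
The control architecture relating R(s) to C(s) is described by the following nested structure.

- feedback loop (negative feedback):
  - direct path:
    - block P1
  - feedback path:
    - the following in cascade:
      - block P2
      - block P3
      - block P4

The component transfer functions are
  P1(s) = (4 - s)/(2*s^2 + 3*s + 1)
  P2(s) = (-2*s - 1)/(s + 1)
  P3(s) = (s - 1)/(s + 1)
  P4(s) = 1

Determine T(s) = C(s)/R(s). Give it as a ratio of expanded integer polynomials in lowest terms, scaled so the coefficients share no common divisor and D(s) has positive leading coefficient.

Answer: (-s^3 + 2*s^2 + 7*s + 4)/(2*s^4 + 9*s^3 + 8*s + 5)

Working:
Step 1: series reduction of P2, P3, P4 gives (-2*s^2 + s + 1)/(s^2 + 2*s + 1)
Step 2: collapse the loop (P1 forward, (P2*P3*P4) return) - this is the overall T(s), already in the required normalized form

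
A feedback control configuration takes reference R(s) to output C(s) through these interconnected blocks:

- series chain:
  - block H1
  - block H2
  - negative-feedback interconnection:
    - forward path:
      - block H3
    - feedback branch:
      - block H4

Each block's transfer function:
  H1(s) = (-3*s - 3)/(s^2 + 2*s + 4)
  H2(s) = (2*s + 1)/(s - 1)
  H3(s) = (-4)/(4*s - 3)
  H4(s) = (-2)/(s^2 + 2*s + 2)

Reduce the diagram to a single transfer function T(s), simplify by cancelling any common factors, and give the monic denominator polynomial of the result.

Step 1. apply the feedback formula to H3, H4 gives (-4*s^2 - 8*s - 8)/(4*s^3 + 5*s^2 + 2*s + 2)
Step 2. combine H1, H2, [H3/(1+H3*H4)] in series gives (24*s^4 + 84*s^3 + 132*s^2 + 96*s + 24)/(4*s^6 + 9*s^5 + 15*s^4 - 2*s^3 - 14*s^2 - 4*s - 8)
The result of step 2 is T(s) in lowest terms. Its denominator has leading coefficient 4; dividing the denominator through by 4 makes it monic.

Answer: s^6 + 9*s^5/4 + 15*s^4/4 - s^3/2 - 7*s^2/2 - s - 2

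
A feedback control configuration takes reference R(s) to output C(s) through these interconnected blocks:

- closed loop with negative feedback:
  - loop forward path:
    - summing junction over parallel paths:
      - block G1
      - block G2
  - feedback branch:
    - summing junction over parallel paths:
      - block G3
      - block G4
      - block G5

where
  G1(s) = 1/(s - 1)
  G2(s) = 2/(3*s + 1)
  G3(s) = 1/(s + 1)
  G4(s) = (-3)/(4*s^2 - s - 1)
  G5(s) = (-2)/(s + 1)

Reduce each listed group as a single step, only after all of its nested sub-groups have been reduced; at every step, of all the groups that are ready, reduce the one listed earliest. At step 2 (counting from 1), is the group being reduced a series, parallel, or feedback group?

The answer is parallel.

Reasoning:
1. combine G1, G2 in parallel
2. sum the parallel branches G3, G4, G5
3. reduce the feedback loop with forward (G1+G2) and return (G3+G4+G5)
At step 2 the group reduced is parallel.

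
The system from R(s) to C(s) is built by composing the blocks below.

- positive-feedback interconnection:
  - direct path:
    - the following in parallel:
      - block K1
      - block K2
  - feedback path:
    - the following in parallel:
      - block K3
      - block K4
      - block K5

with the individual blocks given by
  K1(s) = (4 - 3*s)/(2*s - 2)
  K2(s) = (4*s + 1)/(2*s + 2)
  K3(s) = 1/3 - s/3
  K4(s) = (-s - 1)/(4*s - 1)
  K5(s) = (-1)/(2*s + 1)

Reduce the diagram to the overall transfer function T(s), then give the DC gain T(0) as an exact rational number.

Step 1: add K1, K2 (parallel), giving (s^2 - 2*s + 3)/(2*s^2 - 2)
Step 2: parallel reduction of K3, K4, K5, giving (-8*s^3 - 18*s - 1)/(24*s^2 + 6*s - 3)
Step 3: apply the feedback formula to (K1+K2), (K3+K4+K5), giving (24*s^4 - 42*s^3 + 57*s^2 + 24*s - 9)/(8*s^5 + 32*s^4 + 54*s^3 - 89*s^2 + 40*s + 9)
The step-3 result is T(s). Setting s = 0: T(0) = -9/9 = -1.

Answer: -1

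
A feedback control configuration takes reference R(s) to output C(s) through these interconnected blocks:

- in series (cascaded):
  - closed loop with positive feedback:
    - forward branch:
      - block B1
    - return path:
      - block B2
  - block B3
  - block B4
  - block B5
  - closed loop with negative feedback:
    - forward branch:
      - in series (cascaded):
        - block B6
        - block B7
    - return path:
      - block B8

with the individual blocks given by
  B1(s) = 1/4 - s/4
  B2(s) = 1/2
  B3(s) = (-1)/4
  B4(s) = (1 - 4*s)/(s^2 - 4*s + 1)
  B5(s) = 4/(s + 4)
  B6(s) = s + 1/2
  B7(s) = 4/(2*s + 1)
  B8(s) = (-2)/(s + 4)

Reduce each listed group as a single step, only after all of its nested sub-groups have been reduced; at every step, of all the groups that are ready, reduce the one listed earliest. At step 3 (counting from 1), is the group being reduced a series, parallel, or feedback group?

Step 1 - feedback reduction of B1, B2
Step 2 - combine B6, B7 in series
Step 3 - feedback reduction of (B6*B7), B8
Step 4 - combine [B1/(1-B1*B2)], B3, B4, B5, [(B6*B7)/(1+(B6*B7)*B8)] in series
Step 3: feedback.

Answer: feedback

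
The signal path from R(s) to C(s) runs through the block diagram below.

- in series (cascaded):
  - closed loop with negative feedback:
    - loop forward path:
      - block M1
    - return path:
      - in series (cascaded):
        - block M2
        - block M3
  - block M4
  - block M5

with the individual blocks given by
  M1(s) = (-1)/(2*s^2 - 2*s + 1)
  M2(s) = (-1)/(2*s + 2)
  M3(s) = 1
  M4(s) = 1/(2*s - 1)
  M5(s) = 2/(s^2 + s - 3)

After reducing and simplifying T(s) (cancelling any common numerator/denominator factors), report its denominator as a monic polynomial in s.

First reduce the diagram to T(s).

Step 1 - cascade M2, M3, giving (-1)/(2*s + 2)
Step 2 - close the feedback loop around M1, (M2*M3), giving (-2*s - 2)/(4*s^3 - 2*s + 3)
Step 3 - series reduction of [M1/(1+M1*(M2*M3))], M4, M5, giving (-4*s - 4)/(8*s^6 + 4*s^5 - 32*s^4 + 16*s^3 + 17*s^2 - 27*s + 9)
The result of step 3 is T(s) in lowest terms. Its denominator has leading coefficient 8; dividing the denominator through by 8 makes it monic.

Answer: s^6 + s^5/2 - 4*s^4 + 2*s^3 + 17*s^2/8 - 27*s/8 + 9/8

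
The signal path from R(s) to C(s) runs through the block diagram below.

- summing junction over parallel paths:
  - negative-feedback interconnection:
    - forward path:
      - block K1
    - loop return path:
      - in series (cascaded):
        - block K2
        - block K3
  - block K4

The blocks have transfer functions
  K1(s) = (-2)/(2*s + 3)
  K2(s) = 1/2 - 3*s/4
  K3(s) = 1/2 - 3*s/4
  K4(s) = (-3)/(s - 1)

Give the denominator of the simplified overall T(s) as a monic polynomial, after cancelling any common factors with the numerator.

Step 1. combine K2, K3 in series, giving 9*s^2/16 - 3*s/4 + 1/4
Step 2. collapse the loop (K1 forward, (K2*K3) return), giving 16/(9*s^2 - 28*s - 20)
Step 3. add [K1/(1+K1*(K2*K3))], K4 (parallel), giving (-27*s^2 + 100*s + 44)/(9*s^3 - 37*s^2 + 8*s + 20)
Step 3 gives the fully reduced T(s), with no common factor left to cancel. The denominator's leading coefficient is 9, so divide each of its coefficients by 9 to get the monic form.

Answer: s^3 - 37*s^2/9 + 8*s/9 + 20/9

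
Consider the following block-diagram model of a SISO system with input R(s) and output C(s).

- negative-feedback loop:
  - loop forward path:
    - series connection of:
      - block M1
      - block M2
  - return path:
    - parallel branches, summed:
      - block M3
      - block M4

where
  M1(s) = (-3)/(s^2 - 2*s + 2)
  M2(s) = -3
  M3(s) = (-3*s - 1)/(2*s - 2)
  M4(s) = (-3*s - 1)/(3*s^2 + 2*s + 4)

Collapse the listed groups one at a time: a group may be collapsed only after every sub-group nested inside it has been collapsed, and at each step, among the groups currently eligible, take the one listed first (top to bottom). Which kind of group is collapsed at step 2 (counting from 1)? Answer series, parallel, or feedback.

Reducing step by step:

(1) cascade M1, M2
(2) parallel reduction of M3, M4
(3) feedback reduction of (M1*M2), (M3+M4)
At step 2 the group reduced is parallel.

Answer: parallel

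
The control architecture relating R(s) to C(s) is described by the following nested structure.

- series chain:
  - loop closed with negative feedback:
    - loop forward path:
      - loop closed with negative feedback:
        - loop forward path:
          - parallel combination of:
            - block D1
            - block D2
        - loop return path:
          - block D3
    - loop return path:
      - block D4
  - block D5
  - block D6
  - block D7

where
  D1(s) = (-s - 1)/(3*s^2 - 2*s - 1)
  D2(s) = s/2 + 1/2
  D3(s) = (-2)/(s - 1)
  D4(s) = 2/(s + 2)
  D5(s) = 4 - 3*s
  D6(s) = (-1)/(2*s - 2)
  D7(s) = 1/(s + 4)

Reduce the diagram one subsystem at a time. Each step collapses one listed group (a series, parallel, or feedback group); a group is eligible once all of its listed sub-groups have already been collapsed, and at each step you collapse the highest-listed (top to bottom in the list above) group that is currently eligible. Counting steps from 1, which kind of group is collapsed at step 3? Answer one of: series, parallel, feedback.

[1] combine D1, D2 in parallel
[2] apply the feedback formula to (D1+D2), D3
[3] collapse the loop ([(D1+D2)/(1+(D1+D2)*D3)] forward, D4 return)
[4] multiply [[(D1+D2)/(1+(D1+D2)*D3)]/(1+[(D1+D2)/(1+(D1+D2)*D3)]*D4)], D5, D6, D7 (series)
At step 3 the group reduced is feedback.

Answer: feedback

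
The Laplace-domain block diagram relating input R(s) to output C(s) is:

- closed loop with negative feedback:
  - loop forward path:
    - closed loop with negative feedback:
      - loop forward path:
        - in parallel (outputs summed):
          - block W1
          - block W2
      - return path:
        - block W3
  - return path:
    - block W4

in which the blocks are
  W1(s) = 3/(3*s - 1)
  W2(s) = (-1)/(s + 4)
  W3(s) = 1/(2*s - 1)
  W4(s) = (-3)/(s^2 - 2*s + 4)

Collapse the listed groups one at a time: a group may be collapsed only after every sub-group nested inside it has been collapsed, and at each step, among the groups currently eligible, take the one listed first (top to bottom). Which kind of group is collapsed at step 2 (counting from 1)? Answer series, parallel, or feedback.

Step 1: add W1, W2 (parallel)
Step 2: apply the feedback formula to (W1+W2), W3
Step 3: apply the feedback formula to [(W1+W2)/(1+(W1+W2)*W3)], W4
Step 2: feedback.

Therefore the answer is feedback.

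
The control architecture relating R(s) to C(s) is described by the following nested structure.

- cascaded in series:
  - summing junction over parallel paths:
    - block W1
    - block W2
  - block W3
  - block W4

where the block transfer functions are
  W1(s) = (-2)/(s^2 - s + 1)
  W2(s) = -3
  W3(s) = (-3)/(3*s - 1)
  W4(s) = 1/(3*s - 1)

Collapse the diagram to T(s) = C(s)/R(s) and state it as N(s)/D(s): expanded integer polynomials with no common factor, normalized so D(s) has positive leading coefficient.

Reducing step by step:

Step 1: sum the parallel branches W1, W2 gives (-3*s^2 + 3*s - 5)/(s^2 - s + 1)
Step 2: series reduction of (W1+W2), W3, W4, giving the overall T(s)

Answer: (9*s^2 - 9*s + 15)/(9*s^4 - 15*s^3 + 16*s^2 - 7*s + 1)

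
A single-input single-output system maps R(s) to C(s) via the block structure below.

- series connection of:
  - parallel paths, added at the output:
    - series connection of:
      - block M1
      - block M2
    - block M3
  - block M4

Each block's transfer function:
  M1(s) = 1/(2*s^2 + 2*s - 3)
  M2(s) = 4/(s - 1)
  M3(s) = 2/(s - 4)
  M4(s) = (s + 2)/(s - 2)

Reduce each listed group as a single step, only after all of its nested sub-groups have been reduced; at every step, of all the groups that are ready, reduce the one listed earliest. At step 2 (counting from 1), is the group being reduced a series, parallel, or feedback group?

Answer: parallel

Working:
[1] series reduction of M1, M2
[2] add (M1*M2), M3 (parallel)
[3] combine ((M1*M2)+M3), M4 in series
At step 2 the group reduced is parallel.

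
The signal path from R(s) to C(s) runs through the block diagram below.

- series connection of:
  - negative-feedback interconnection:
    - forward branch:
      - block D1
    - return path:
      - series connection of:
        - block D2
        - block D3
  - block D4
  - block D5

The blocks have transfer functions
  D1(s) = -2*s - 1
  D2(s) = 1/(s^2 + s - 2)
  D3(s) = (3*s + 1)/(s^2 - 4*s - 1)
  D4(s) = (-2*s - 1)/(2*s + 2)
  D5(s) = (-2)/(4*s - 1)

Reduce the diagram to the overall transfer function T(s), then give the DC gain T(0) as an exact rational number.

The answer is 2.

Reasoning:
1. multiply D2, D3 (series): (3*s + 1)/(s^4 - 3*s^3 - 7*s^2 + 7*s + 2)
2. close the feedback loop around D1, (D2*D3): (-2*s^5 + 5*s^4 + 17*s^3 - 7*s^2 - 11*s - 2)/(s^4 - 3*s^3 - 13*s^2 + 2*s + 1)
3. multiply [D1/(1+D1*(D2*D3))], D4, D5 (series): (-4*s^6 + 8*s^5 + 39*s^4 + 3*s^3 - 29*s^2 - 15*s - 2)/(4*s^6 - 9*s^5 - 62*s^4 - 28*s^3 + 23*s^2 + s - 1)
Step 3 gives the overall T(s). Then T(0) = -2/(-1) = 2.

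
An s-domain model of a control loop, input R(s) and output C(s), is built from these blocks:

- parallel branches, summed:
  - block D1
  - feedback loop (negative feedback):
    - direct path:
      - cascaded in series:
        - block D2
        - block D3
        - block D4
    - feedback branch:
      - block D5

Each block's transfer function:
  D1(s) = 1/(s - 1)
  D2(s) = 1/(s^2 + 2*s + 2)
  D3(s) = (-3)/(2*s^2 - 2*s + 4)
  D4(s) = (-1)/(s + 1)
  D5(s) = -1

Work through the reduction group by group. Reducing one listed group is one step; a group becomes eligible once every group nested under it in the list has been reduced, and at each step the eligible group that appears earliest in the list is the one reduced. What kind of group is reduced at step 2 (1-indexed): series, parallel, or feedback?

Reducing step by step:

[1] reduce the series chain D2, D3, D4
[2] close the feedback loop around (D2*D3*D4), D5
[3] reduce the parallel group D1, [(D2*D3*D4)/(1+(D2*D3*D4)*D5)]
Step 2: feedback.

Answer: feedback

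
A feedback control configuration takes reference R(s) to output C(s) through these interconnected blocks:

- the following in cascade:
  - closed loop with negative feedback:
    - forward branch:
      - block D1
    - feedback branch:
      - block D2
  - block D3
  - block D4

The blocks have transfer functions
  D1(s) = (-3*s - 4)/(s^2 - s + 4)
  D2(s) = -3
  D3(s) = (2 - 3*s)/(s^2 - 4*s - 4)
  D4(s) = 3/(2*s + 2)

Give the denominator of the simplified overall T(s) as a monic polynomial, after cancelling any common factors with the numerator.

The answer is s^5 + 5*s^4 - 16*s^3 - 116*s^2 - 160*s - 64.

Reasoning:
[1] apply the feedback formula to D1, D2, giving (-3*s - 4)/(s^2 + 8*s + 16)
[2] combine [D1/(1+D1*D2)], D3, D4 in series, giving (27*s^2 + 18*s - 24)/(2*s^5 + 10*s^4 - 32*s^3 - 232*s^2 - 320*s - 128)
Step 2 gives the fully reduced T(s), with no common factor left to cancel. The denominator's leading coefficient is 2, so divide each of its coefficients by 2 to get the monic form.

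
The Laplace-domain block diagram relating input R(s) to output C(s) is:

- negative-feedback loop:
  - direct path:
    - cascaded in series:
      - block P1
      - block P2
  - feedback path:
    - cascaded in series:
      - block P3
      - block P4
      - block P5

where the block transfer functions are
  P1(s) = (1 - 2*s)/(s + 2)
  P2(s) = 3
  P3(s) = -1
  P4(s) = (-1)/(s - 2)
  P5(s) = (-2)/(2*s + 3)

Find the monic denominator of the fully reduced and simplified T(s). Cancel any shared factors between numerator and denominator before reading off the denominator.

First reduce the diagram to T(s).

Step 1 - series reduction of P1, P2 gives (3 - 6*s)/(s + 2)
Step 2 - series reduction of P3, P4, P5 gives (-2)/(2*s^2 - s - 6)
Step 3 - close the feedback loop around (P1*P2), (P3*P4*P5) gives (-12*s^3 + 12*s^2 + 33*s - 18)/(2*s^3 + 3*s^2 + 4*s - 18)
T(s) is the step-3 result (common factors already cancelled). Leading coefficient of the denominator: 2. Divide through by 2 for the monic polynomial.

Answer: s^3 + 3*s^2/2 + 2*s - 9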